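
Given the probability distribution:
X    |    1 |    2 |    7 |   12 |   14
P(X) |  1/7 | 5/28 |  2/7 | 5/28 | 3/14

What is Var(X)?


E[X] = 107/14
E[X²] = 578/7
Var(X) = E[X²] - (E[X])² = 578/7 - 11449/196 = 4735/196

Var(X) = 4735/196 ≈ 24.1582


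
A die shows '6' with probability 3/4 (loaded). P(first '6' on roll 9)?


Geometric: P(X=9) = (1-p)^(k-1)×p = (1/4)^8×3/4 = 3/262144

P(X=9) = 3/262144 ≈ 0.00%


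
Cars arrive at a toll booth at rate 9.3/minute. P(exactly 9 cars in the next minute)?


Poisson(λ=9.3): P(X=9) = e^(-λ)×λ^k/k!
= e^(-9.3) × 9.3^9 / 9!
≈ 9.142423148e-05 × 520411082.988 / 362880 ≈ 0.131113

P(X=9) ≈ 0.131113 ≈ 13.11%


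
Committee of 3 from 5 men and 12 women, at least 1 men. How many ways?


Count by #men:
  1M,2W: C(5,1)×C(12,2)=330
  2M,1W: C(5,2)×C(12,1)=120
  3M,0W: C(5,3)×C(12,0)=10
Total = 460

460


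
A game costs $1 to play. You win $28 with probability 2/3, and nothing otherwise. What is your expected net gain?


E[gain] = (28-1)×2/3 + (-1)×1/3
= 18 - 1/3 = 53/3

Expected net gain = $53/3 ≈ $17.67


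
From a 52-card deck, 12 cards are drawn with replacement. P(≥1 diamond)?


P(not a diamond) = 39/52 = 3/4
P(none in 12 draws) = (3/4)^12 = 531441/16777216
P(≥1 diamond) = 1 - 531441/16777216 = 16245775/16777216

P = 16245775/16777216 ≈ 96.83%


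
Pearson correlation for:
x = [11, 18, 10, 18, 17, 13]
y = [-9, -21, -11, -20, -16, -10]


n=6, Σx=87, Σy=-87, Σxy=-1349, Σx²=1327, Σy²=1399
r = (6×(-1349) - 87×(-87))/√((6×1327 - 87²)(6×1399 - (-87)²))
= -525/√(393×825) = -525/√324225 ≈ -525/569.4076 ≈ -0.9220

r ≈ -0.9220


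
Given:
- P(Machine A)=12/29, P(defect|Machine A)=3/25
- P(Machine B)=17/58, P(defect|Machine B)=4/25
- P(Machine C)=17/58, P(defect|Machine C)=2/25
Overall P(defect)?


P(B) = Σ P(B|Aᵢ)×P(Aᵢ)
  3/25×12/29 = 36/725
  4/25×17/58 = 34/725
  2/25×17/58 = 17/725
Sum = 3/25

P(defect) = 3/25 ≈ 12.00%


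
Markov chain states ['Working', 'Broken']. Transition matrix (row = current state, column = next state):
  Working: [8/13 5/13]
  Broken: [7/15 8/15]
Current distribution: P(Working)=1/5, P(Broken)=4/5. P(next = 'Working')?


P(next=Working) = Σᵢ P(now=i)×P(i→Working)
= 1/5×8/13 + 4/5×7/15
= 8/65 + 28/75 = 484/975

P = 484/975 ≈ 0.4964


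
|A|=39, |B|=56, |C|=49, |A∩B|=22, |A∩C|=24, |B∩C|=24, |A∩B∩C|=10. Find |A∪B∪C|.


|A∪B∪C| = 39+56+49-22-24-24+10 = 84

|A∪B∪C| = 84


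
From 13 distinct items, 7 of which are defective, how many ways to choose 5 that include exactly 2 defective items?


Choose 2 of the 7 defective items and 3 of the other 6 items:
C(7,2)×C(6,3) = 21×20 = 420

420


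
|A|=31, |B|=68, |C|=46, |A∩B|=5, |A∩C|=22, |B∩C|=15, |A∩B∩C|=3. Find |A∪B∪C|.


|A∪B∪C| = 31+68+46-5-22-15+3 = 106

|A∪B∪C| = 106


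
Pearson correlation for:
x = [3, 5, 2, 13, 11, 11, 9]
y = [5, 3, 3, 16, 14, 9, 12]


n=7, Σx=54, Σy=62, Σxy=605, Σx²=530, Σy²=720
r = (7×605 - 54×62)/√((7×530 - 54²)(7×720 - 62²))
= 887/√(794×1196) = 887/√949624 ≈ 887/974.4865 ≈ 0.9102

r ≈ 0.9102


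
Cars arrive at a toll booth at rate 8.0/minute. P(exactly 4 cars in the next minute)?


Poisson(λ=8.0): P(X=4) = e^(-λ)×λ^k/k!
= e^(-8.0) × 8.0^4 / 4!
≈ 0.0003354626279 × 4096 / 24 ≈ 0.057252

P(X=4) ≈ 0.057252 ≈ 5.73%


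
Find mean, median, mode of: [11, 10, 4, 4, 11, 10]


Sorted: [4, 4, 10, 10, 11, 11]
Mean = 50/6 = 25/3
Median = 10
Freq: {11: 2, 10: 2, 4: 2}
Mode: [4, 10, 11]

Mean=25/3, Median=10, Mode=[4, 10, 11]


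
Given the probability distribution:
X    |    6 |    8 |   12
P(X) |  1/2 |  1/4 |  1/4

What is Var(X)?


E[X] = 8
E[X²] = 70
Var(X) = E[X²] - (E[X])² = 70 - 64 = 6

Var(X) = 6 ≈ 6.0000


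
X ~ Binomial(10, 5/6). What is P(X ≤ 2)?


P(X ≤ 2) = Σ P(X=i) for i=0..2
P(X=0) = 1/60466176
P(X=1) = 25/30233088
P(X=2) = 125/6718464
Sum = 49/2519424

P(X ≤ 2) = 49/2519424 ≈ 0.00%


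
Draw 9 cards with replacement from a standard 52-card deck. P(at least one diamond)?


P(not a diamond) = 39/52 = 3/4
P(none in 9 draws) = (3/4)^9 = 19683/262144
P(≥1 diamond) = 1 - 19683/262144 = 242461/262144

P = 242461/262144 ≈ 92.49%


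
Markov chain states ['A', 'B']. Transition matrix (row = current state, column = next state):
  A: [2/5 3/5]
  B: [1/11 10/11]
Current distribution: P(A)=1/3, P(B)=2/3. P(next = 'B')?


P(next=B) = Σᵢ P(now=i)×P(i→B)
= 1/3×3/5 + 2/3×10/11
= 1/5 + 20/33 = 133/165

P = 133/165 ≈ 0.8061


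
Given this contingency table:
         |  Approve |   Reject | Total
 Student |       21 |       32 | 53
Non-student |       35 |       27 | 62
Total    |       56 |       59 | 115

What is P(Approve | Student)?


P(Approve | Student) = 21/(21+32) = 21/53

P(Approve|Student) = 21/53 ≈ 39.62%


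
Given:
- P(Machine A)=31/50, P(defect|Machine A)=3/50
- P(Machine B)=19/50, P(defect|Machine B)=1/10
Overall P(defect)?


P(B) = Σ P(B|Aᵢ)×P(Aᵢ)
  3/50×31/50 = 93/2500
  1/10×19/50 = 19/500
Sum = 47/625

P(defect) = 47/625 ≈ 7.52%


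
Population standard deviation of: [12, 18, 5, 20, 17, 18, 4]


Mean = 94/7
  (12-94/7)²=100/49
  (18-94/7)²=1024/49
  (5-94/7)²=3481/49
  (20-94/7)²=2116/49
  (17-94/7)²=625/49
  (18-94/7)²=1024/49
  (4-94/7)²=4356/49
Σ(x-μ)² = 1818/7
σ² = (1818/7)/7 = 1818/49

σ = √(1818/49) ≈ 6.0911


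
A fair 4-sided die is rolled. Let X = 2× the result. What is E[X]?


E[die] = (1+4)/2 = 5/2
E[X] = 2 × 5/2 = 5

E[X] = 5


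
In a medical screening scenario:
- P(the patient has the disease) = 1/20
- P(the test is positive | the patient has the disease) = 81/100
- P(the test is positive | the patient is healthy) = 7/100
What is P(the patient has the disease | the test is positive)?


Using Bayes' theorem:
P(A|B) = P(B|A)·P(A) / P(B)

P(the test is positive) = 81/100 × 1/20 + 7/100 × 19/20
= 81/2000 + 133/2000 = 107/1000

P(the patient has the disease|the test is positive) = (81/2000) / (107/1000) = 81/214

P(the patient has the disease|the test is positive) = 81/214 ≈ 37.85%


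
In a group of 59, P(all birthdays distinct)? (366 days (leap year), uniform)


P(all different) = Π(366-i)/366 for i=0..58
= (366/366)×(365/366)×...×(308/366)
= 0.007112

P ≈ 0.0071 ≈ 0.71%


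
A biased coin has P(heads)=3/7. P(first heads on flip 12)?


Geometric: P(X=12) = (1-p)^(k-1)×p = (4/7)^11×3/7 = 12582912/13841287201

P(X=12) = 12582912/13841287201 ≈ 0.09%


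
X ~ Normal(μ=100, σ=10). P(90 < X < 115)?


z₁=(90-100)/10=-1.0, z₂=(115-100)/10=1.5
P = Φ(1.5) - Φ(-1.0) = 0.933193 - 0.158655 = 0.774538 ≈ 0.7745

P(90 < X < 115) ≈ 0.7745


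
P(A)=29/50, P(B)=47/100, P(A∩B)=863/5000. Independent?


P(A)×P(B) = 1363/5000
P(A∩B) = 863/5000
Not equal → NOT independent

No, not independent


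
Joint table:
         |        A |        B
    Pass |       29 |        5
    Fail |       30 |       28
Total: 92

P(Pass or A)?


P(Pass∨A) = P(Pass) + P(A) - P(Pass∧A)
= (34 + 59 - 29)/92 = 64/92 = 16/23

P = 16/23 ≈ 69.57%


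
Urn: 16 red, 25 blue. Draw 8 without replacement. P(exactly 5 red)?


Hypergeometric: C(16,5)×C(25,3)/C(41,8)
= 4368×2300/95548245 = 51520/489991

P(X=5) = 51520/489991 ≈ 10.51%


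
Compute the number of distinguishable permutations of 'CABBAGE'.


Letters: 7, freq: {'C': 1, 'A': 2, 'B': 2, 'G': 1, 'E': 1}
7!/(1!×2!×2!×1!×1!) = 5040/4 = 1260

1260


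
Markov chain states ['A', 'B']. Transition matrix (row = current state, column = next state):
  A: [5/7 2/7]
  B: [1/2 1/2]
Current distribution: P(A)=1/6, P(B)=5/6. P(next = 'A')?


P(next=A) = Σᵢ P(now=i)×P(i→A)
= 1/6×5/7 + 5/6×1/2
= 5/42 + 5/12 = 15/28

P = 15/28 ≈ 0.5357


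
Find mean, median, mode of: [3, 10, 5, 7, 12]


Sorted: [3, 5, 7, 10, 12]
Mean = 37/5
Median = 7
Freq: {3: 1, 10: 1, 5: 1, 7: 1, 12: 1}
Mode: No mode

Mean=37/5, Median=7, Mode=No mode


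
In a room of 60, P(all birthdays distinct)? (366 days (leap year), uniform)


P(all different) = Π(366-i)/366 for i=0..59
= (366/366)×(365/366)×...×(307/366)
= 0.005966

P ≈ 0.0060 ≈ 0.60%


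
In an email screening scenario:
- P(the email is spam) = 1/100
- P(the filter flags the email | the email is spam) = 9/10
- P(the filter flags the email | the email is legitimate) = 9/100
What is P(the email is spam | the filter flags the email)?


Using Bayes' theorem:
P(A|B) = P(B|A)·P(A) / P(B)

P(the filter flags the email) = 9/10 × 1/100 + 9/100 × 99/100
= 9/1000 + 891/10000 = 981/10000

P(the email is spam|the filter flags the email) = (9/1000) / (981/10000) = 10/109

P(the email is spam|the filter flags the email) = 10/109 ≈ 9.17%


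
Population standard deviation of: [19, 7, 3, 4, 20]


Mean = 53/5
  (19-53/5)²=1764/25
  (7-53/5)²=324/25
  (3-53/5)²=1444/25
  (4-53/5)²=1089/25
  (20-53/5)²=2209/25
Σ(x-μ)² = 1366/5
σ² = (1366/5)/5 = 1366/25

σ = √(1366/25) ≈ 7.3919


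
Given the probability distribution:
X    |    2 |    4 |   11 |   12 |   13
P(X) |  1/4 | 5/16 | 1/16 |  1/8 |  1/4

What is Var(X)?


E[X] = 115/16
E[X²] = 1181/16
Var(X) = E[X²] - (E[X])² = 1181/16 - 13225/256 = 5671/256

Var(X) = 5671/256 ≈ 22.1523


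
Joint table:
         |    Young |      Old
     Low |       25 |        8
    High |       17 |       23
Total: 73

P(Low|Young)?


P(Low|Young) = 25/(25+17) = 25/42

P = 25/42 ≈ 59.52%


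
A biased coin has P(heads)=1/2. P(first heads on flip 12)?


Geometric: P(X=12) = (1-p)^(k-1)×p = (1/2)^11×1/2 = 1/4096

P(X=12) = 1/4096 ≈ 0.02%


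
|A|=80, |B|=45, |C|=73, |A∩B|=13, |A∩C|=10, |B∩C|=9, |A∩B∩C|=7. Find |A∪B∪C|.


|A∪B∪C| = 80+45+73-13-10-9+7 = 173

|A∪B∪C| = 173


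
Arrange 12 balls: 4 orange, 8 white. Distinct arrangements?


12!/(4!×8!) = 495

495


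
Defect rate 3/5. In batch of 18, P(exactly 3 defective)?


Binomial: P(X=3) = C(18,3)×p^3×(1-p)^15
= 816 × 27/125 × 32768/30517578125 = 721944576/3814697265625

P(X=3) = 721944576/3814697265625 ≈ 0.02%


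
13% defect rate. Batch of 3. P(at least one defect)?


P(all good) = (87/100)^3 = 658503/1000000
P(≥1 defect) = 341497/1000000

P = 341497/1000000 ≈ 34.15%


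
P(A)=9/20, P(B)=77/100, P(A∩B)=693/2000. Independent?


P(A)×P(B) = 693/2000
P(A∩B) = 693/2000
Equal ✓ → Independent

Yes, independent


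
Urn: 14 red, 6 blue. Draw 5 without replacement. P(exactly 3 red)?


Hypergeometric: C(14,3)×C(6,2)/C(20,5)
= 364×15/15504 = 455/1292

P(X=3) = 455/1292 ≈ 35.22%


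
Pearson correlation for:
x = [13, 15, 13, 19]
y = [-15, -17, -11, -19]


n=4, Σx=60, Σy=-62, Σxy=-954, Σx²=924, Σy²=996
r = (4×(-954) - 60×(-62))/√((4×924 - 60²)(4×996 - (-62)²))
= -96/√(96×140) = -96/√13440 ≈ -96/115.9310 ≈ -0.8281

r ≈ -0.8281


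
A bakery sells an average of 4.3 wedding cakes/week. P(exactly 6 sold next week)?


Poisson(λ=4.3): P(X=6) = e^(-λ)×λ^k/k!
= e^(-4.3) × 4.3^6 / 6!
≈ 0.01356855901 × 6321.363049 / 720 ≈ 0.119127

P(X=6) ≈ 0.119127 ≈ 11.91%


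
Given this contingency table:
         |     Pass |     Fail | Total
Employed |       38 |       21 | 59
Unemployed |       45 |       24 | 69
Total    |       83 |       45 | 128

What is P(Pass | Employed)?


P(Pass | Employed) = 38/(38+21) = 38/59

P(Pass|Employed) = 38/59 ≈ 64.41%


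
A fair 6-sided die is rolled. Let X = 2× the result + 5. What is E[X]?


E[die] = (1+6)/2 = 7/2
E[X] = 2×7/2 + 5 = 12

E[X] = 12


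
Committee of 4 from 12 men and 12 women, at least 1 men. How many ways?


Count by #men:
  1M,3W: C(12,1)×C(12,3)=2640
  2M,2W: C(12,2)×C(12,2)=4356
  3M,1W: C(12,3)×C(12,1)=2640
  4M,0W: C(12,4)×C(12,0)=495
Total = 10131

10131


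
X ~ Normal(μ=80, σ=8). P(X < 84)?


z = (84-80)/8 = 0.5
P(Z < 0.5) = 0.6915

P(X < 84) ≈ 0.6915


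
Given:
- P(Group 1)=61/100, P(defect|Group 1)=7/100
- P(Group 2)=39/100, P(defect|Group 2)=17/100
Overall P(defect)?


P(B) = Σ P(B|Aᵢ)×P(Aᵢ)
  7/100×61/100 = 427/10000
  17/100×39/100 = 663/10000
Sum = 109/1000

P(defect) = 109/1000 ≈ 10.90%


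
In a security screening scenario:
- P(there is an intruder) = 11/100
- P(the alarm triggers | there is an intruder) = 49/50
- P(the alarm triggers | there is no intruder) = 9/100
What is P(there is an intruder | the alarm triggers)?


Using Bayes' theorem:
P(A|B) = P(B|A)·P(A) / P(B)

P(the alarm triggers) = 49/50 × 11/100 + 9/100 × 89/100
= 539/5000 + 801/10000 = 1879/10000

P(there is an intruder|the alarm triggers) = (539/5000) / (1879/10000) = 1078/1879

P(there is an intruder|the alarm triggers) = 1078/1879 ≈ 57.37%


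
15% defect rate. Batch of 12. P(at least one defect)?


P(all good) = (17/20)^12 = 582622237229761/4096000000000000
P(≥1 defect) = 3513377762770239/4096000000000000

P = 3513377762770239/4096000000000000 ≈ 85.78%


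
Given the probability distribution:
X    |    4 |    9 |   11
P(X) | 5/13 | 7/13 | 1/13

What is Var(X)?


E[X] = 94/13
E[X²] = 768/13
Var(X) = E[X²] - (E[X])² = 768/13 - 8836/169 = 1148/169

Var(X) = 1148/169 ≈ 6.7929


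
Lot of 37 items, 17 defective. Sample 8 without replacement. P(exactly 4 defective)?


Hypergeometric: C(17,4)×C(20,4)/C(37,8)
= 2380×4845/38608020 = 11305/37851

P(X=4) = 11305/37851 ≈ 29.87%


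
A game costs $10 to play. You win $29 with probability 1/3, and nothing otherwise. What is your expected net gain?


E[gain] = (29-10)×1/3 + (-10)×2/3
= 19/3 - 20/3 = -1/3

Expected net gain = $-1/3 ≈ $-0.33


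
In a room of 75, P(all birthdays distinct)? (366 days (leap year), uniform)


P(all different) = Π(366-i)/366 for i=0..74
= (366/366)×(365/366)×...×(292/366)
= 0.000287

P ≈ 0.0003 ≈ 0.03%


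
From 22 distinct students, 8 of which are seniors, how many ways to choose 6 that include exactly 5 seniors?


Choose 5 of the 8 seniors and 1 of the other 14 students:
C(8,5)×C(14,1) = 56×14 = 784

784


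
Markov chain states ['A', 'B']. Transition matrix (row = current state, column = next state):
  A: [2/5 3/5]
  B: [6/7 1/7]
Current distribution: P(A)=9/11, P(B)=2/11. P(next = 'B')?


P(next=B) = Σᵢ P(now=i)×P(i→B)
= 9/11×3/5 + 2/11×1/7
= 27/55 + 2/77 = 199/385

P = 199/385 ≈ 0.5169


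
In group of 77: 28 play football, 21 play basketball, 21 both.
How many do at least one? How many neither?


|A∪B| = 28+21-21 = 28
Neither = 77-28 = 49

At least one: 28; Neither: 49


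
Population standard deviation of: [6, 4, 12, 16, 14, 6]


Mean = 58/6 = 29/3
  (6-29/3)²=121/9
  (4-29/3)²=289/9
  (12-29/3)²=49/9
  (16-29/3)²=361/9
  (14-29/3)²=169/9
  (6-29/3)²=121/9
Σ(x-μ)² = 370/3
σ² = (370/3)/6 = 185/9

σ = √(185/9) ≈ 4.5338


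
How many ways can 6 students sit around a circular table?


Circular arrangements of 6 distinct objects: fix one position to break rotational symmetry.
(n-1)! = 5! = 120

120


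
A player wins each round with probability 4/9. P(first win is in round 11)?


Geometric: P(X=11) = (1-p)^(k-1)×p = (5/9)^10×4/9 = 39062500/31381059609

P(X=11) = 39062500/31381059609 ≈ 0.12%


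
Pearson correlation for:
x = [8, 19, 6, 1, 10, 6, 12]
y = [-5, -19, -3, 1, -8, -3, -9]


n=7, Σx=62, Σy=-46, Σxy=-624, Σx²=742, Σy²=550
r = (7×(-624) - 62×(-46))/√((7×742 - 62²)(7×550 - (-46)²))
= -1516/√(1350×1734) = -1516/√2340900 ≈ -1516/1530.0000 ≈ -0.9908

r ≈ -0.9908


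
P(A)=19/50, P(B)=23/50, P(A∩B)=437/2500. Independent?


P(A)×P(B) = 437/2500
P(A∩B) = 437/2500
Equal ✓ → Independent

Yes, independent


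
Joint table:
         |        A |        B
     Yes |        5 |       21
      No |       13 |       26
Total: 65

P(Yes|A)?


P(Yes|A) = 5/(5+13) = 5/18

P = 5/18 ≈ 27.78%


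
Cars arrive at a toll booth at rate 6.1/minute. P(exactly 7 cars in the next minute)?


Poisson(λ=6.1): P(X=7) = e^(-λ)×λ^k/k!
= e^(-6.1) × 6.1^7 / 7!
≈ 0.002242867719 × 314274.283602 / 5040 ≈ 0.139856

P(X=7) ≈ 0.139856 ≈ 13.99%


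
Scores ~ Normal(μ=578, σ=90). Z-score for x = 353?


z = (x - μ)/σ = (353 - 578)/90 = -2.5

z = -2.5


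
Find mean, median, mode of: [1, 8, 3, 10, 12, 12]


Sorted: [1, 3, 8, 10, 12, 12]
Mean = 46/6 = 23/3
Median = 9
Freq: {1: 1, 8: 1, 3: 1, 10: 1, 12: 2}
Mode: [12]

Mean=23/3, Median=9, Mode=12


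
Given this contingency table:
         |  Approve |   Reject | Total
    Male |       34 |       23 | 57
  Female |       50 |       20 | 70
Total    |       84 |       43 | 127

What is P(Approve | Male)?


P(Approve | Male) = 34/(34+23) = 34/57

P(Approve|Male) = 34/57 ≈ 59.65%


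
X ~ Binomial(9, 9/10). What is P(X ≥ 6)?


P(X ≥ 6) = Σ P(X=i) for i=6..9
P(X=6) = 11160261/250000000
P(X=7) = 43046721/250000000
P(X=8) = 387420489/1000000000
P(X=9) = 387420489/1000000000
Sum = 495834453/500000000

P(X ≥ 6) = 495834453/500000000 ≈ 99.17%


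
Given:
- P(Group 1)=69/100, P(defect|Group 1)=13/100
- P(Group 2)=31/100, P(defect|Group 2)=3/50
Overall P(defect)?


P(B) = Σ P(B|Aᵢ)×P(Aᵢ)
  13/100×69/100 = 897/10000
  3/50×31/100 = 93/5000
Sum = 1083/10000

P(defect) = 1083/10000 ≈ 10.83%


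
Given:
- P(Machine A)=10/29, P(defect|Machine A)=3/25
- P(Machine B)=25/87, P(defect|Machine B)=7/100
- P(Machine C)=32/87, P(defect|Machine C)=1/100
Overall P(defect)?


P(B) = Σ P(B|Aᵢ)×P(Aᵢ)
  3/25×10/29 = 6/145
  7/100×25/87 = 7/348
  1/100×32/87 = 8/2175
Sum = 189/2900

P(defect) = 189/2900 ≈ 6.52%


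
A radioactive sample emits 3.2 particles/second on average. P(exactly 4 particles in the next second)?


Poisson(λ=3.2): P(X=4) = e^(-λ)×λ^k/k!
= e^(-3.2) × 3.2^4 / 4!
≈ 0.04076220398 × 104.8576 / 24 ≈ 0.178093

P(X=4) ≈ 0.178093 ≈ 17.81%


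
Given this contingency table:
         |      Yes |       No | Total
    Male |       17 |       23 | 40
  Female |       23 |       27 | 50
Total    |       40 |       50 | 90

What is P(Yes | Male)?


P(Yes | Male) = 17/(17+23) = 17/40

P(Yes|Male) = 17/40 ≈ 42.50%


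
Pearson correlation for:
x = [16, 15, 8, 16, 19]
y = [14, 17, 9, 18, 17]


n=5, Σx=74, Σy=75, Σxy=1162, Σx²=1162, Σy²=1179
r = (5×1162 - 74×75)/√((5×1162 - 74²)(5×1179 - 75²))
= 260/√(334×270) = 260/√90180 ≈ 260/300.2999 ≈ 0.8658

r ≈ 0.8658


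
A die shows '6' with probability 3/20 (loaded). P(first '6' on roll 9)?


Geometric: P(X=9) = (1-p)^(k-1)×p = (17/20)^8×3/20 = 20927272323/512000000000

P(X=9) = 20927272323/512000000000 ≈ 4.09%


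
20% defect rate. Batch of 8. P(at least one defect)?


P(all good) = (4/5)^8 = 65536/390625
P(≥1 defect) = 325089/390625

P = 325089/390625 ≈ 83.22%


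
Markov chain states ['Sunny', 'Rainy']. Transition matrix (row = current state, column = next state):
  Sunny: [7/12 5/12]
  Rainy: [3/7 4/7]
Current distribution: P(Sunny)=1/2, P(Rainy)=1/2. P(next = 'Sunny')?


P(next=Sunny) = Σᵢ P(now=i)×P(i→Sunny)
= 1/2×7/12 + 1/2×3/7
= 7/24 + 3/14 = 85/168

P = 85/168 ≈ 0.5060


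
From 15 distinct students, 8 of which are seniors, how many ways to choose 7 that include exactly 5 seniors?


Choose 5 of the 8 seniors and 2 of the other 7 students:
C(8,5)×C(7,2) = 56×21 = 1176

1176


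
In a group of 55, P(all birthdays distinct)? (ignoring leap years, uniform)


P(all different) = Π(365-i)/365 for i=0..54
= (365/365)×(364/365)×...×(311/365)
= 0.013738

P ≈ 0.0137 ≈ 1.37%


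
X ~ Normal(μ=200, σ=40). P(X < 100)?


z = (100-200)/40 = -2.5
P(Z < -2.5) = 0.0062

P(X < 100) ≈ 0.0062


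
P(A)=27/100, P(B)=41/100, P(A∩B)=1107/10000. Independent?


P(A)×P(B) = 1107/10000
P(A∩B) = 1107/10000
Equal ✓ → Independent

Yes, independent


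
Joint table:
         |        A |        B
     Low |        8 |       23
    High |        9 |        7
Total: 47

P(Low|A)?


P(Low|A) = 8/(8+9) = 8/17

P = 8/17 ≈ 47.06%


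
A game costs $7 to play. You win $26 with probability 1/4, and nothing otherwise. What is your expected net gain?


E[gain] = (26-7)×1/4 + (-7)×3/4
= 19/4 - 21/4 = -1/2

Expected net gain = $-1/2 ≈ $-0.50


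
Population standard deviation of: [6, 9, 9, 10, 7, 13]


Mean = 54/6 = 9
  (6-9)²=9
  (9-9)²=0
  (9-9)²=0
  (10-9)²=1
  (7-9)²=4
  (13-9)²=16
Σ(x-μ)² = 30
σ² = 30/6 = 5

σ = √(5) ≈ 2.2361


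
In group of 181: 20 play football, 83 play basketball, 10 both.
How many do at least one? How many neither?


|A∪B| = 20+83-10 = 93
Neither = 181-93 = 88

At least one: 93; Neither: 88


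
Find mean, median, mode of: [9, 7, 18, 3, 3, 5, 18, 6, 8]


Sorted: [3, 3, 5, 6, 7, 8, 9, 18, 18]
Mean = 77/9
Median = 7
Freq: {9: 1, 7: 1, 18: 2, 3: 2, 5: 1, 6: 1, 8: 1}
Mode: [3, 18]

Mean=77/9, Median=7, Mode=[3, 18]


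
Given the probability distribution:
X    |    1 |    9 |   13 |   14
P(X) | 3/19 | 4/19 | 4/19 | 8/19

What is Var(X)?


E[X] = 203/19
E[X²] = 2571/19
Var(X) = E[X²] - (E[X])² = 2571/19 - 41209/361 = 7640/361

Var(X) = 7640/361 ≈ 21.1634


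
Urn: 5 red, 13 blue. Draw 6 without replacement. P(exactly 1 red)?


Hypergeometric: C(5,1)×C(13,5)/C(18,6)
= 5×1287/18564 = 165/476

P(X=1) = 165/476 ≈ 34.66%


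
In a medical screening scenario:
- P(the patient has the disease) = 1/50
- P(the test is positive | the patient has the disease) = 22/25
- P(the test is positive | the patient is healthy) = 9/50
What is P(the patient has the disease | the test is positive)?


Using Bayes' theorem:
P(A|B) = P(B|A)·P(A) / P(B)

P(the test is positive) = 22/25 × 1/50 + 9/50 × 49/50
= 11/625 + 441/2500 = 97/500

P(the patient has the disease|the test is positive) = (11/625) / (97/500) = 44/485

P(the patient has the disease|the test is positive) = 44/485 ≈ 9.07%


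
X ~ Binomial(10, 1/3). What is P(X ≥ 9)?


P(X ≥ 9) = Σ P(X=i) for i=9..10
P(X=9) = 20/59049
P(X=10) = 1/59049
Sum = 7/19683

P(X ≥ 9) = 7/19683 ≈ 0.04%


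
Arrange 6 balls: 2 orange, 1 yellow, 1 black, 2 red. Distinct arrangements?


6!/(2!×1!×1!×2!) = 180

180


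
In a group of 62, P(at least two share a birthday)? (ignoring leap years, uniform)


P(all different) = Π(365-i)/365 for i=0..61
= 0.004090
P(match) = 1 - 0.004090 = 0.995910

P ≈ 0.9959 ≈ 99.59%


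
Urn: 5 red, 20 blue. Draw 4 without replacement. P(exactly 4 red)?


Hypergeometric: C(5,4)×C(20,0)/C(25,4)
= 5×1/12650 = 1/2530

P(X=4) = 1/2530 ≈ 0.04%


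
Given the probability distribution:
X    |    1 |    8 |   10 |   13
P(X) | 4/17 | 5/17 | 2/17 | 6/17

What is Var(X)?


E[X] = 142/17
E[X²] = 1538/17
Var(X) = E[X²] - (E[X])² = 1538/17 - 20164/289 = 5982/289

Var(X) = 5982/289 ≈ 20.6990


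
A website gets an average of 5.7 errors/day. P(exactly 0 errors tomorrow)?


Poisson(λ=5.7): P(X=0) = e^(-λ)×λ^k/k!
= e^(-5.7) × 5.7^0 / 0!
≈ 0.003345965457 × 1 / 1 ≈ 0.003346

P(X=0) ≈ 0.003346 ≈ 0.33%


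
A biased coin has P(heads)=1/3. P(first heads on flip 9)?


Geometric: P(X=9) = (1-p)^(k-1)×p = (2/3)^8×1/3 = 256/19683

P(X=9) = 256/19683 ≈ 1.30%


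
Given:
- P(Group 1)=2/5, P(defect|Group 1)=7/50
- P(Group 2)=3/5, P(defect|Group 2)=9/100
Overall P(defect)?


P(B) = Σ P(B|Aᵢ)×P(Aᵢ)
  7/50×2/5 = 7/125
  9/100×3/5 = 27/500
Sum = 11/100

P(defect) = 11/100 ≈ 11.00%


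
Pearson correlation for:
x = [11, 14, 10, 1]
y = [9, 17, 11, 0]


n=4, Σx=36, Σy=37, Σxy=447, Σx²=418, Σy²=491
r = (4×447 - 36×37)/√((4×418 - 36²)(4×491 - 37²))
= 456/√(376×595) = 456/√223720 ≈ 456/472.9905 ≈ 0.9641

r ≈ 0.9641


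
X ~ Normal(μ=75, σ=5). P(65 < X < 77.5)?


z₁=(65-75)/5=-2.0, z₂=(77.5-75)/5=0.5
P = Φ(0.5) - Φ(-2.0) = 0.691462 - 0.022750 = 0.668712 ≈ 0.6687

P(65 < X < 77.5) ≈ 0.6687


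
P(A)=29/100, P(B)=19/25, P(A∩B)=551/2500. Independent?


P(A)×P(B) = 551/2500
P(A∩B) = 551/2500
Equal ✓ → Independent

Yes, independent


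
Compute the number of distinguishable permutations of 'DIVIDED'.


Letters: 7, freq: {'D': 3, 'I': 2, 'V': 1, 'E': 1}
7!/(3!×2!×1!×1!) = 5040/12 = 420

420


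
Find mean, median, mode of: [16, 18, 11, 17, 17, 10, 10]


Sorted: [10, 10, 11, 16, 17, 17, 18]
Mean = 99/7
Median = 16
Freq: {16: 1, 18: 1, 11: 1, 17: 2, 10: 2}
Mode: [10, 17]

Mean=99/7, Median=16, Mode=[10, 17]


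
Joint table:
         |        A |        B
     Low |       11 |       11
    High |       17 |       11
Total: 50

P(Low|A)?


P(Low|A) = 11/(11+17) = 11/28

P = 11/28 ≈ 39.29%


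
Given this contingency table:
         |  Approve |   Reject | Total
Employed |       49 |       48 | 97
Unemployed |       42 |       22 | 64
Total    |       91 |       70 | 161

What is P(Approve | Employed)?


P(Approve | Employed) = 49/(49+48) = 49/97

P(Approve|Employed) = 49/97 ≈ 50.52%


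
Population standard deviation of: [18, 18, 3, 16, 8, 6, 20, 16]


Mean = 105/8
  (18-105/8)²=1521/64
  (18-105/8)²=1521/64
  (3-105/8)²=6561/64
  (16-105/8)²=529/64
  (8-105/8)²=1681/64
  (6-105/8)²=3249/64
  (20-105/8)²=3025/64
  (16-105/8)²=529/64
Σ(x-μ)² = 2327/8
σ² = (2327/8)/8 = 2327/64

σ = √(2327/64) ≈ 6.0299


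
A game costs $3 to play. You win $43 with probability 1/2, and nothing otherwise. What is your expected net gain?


E[gain] = (43-3)×1/2 + (-3)×1/2
= 20 - 3/2 = 37/2

Expected net gain = $37/2 ≈ $18.50


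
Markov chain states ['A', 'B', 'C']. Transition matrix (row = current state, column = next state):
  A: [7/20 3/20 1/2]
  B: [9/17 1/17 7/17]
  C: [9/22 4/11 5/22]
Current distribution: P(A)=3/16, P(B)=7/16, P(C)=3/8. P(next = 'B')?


P(next=B) = Σᵢ P(now=i)×P(i→B)
= 3/16×3/20 + 7/16×1/17 + 3/8×4/11
= 9/320 + 7/272 + 3/22 = 11383/59840

P = 11383/59840 ≈ 0.1902


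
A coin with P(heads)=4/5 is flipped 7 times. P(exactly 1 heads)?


Binomial: P(X=1) = C(7,1)×p^1×(1-p)^6
= 7 × 4/5 × 1/15625 = 28/78125

P(X=1) = 28/78125 ≈ 0.04%


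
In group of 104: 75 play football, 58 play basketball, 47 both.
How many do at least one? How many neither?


|A∪B| = 75+58-47 = 86
Neither = 104-86 = 18

At least one: 86; Neither: 18


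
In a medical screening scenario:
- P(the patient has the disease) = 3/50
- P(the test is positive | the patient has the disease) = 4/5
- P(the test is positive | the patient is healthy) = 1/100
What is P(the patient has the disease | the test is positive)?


Using Bayes' theorem:
P(A|B) = P(B|A)·P(A) / P(B)

P(the test is positive) = 4/5 × 3/50 + 1/100 × 47/50
= 6/125 + 47/5000 = 287/5000

P(the patient has the disease|the test is positive) = (6/125) / (287/5000) = 240/287

P(the patient has the disease|the test is positive) = 240/287 ≈ 83.62%


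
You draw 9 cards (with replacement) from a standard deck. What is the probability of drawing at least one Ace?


P(not a Ace) = 48/52 = 12/13
P(none in 9 draws) = (12/13)^9 = 5159780352/10604499373
P(≥1 Ace) = 1 - 5159780352/10604499373 = 5444719021/10604499373

P = 5444719021/10604499373 ≈ 51.34%


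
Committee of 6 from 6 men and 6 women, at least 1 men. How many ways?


Count by #men:
  1M,5W: C(6,1)×C(6,5)=36
  2M,4W: C(6,2)×C(6,4)=225
  3M,3W: C(6,3)×C(6,3)=400
  4M,2W: C(6,4)×C(6,2)=225
  5M,1W: C(6,5)×C(6,1)=36
  6M,0W: C(6,6)×C(6,0)=1
Total = 923

923


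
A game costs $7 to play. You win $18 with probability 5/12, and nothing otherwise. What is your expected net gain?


E[gain] = (18-7)×5/12 + (-7)×7/12
= 55/12 - 49/12 = 1/2

Expected net gain = $1/2 ≈ $0.50


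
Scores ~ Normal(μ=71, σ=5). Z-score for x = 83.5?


z = (x - μ)/σ = (83.5 - 71)/5 = 2.5

z = 2.5


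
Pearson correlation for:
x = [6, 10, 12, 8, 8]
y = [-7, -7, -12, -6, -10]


n=5, Σx=44, Σy=-42, Σxy=-384, Σx²=408, Σy²=378
r = (5×(-384) - 44×(-42))/√((5×408 - 44²)(5×378 - (-42)²))
= -72/√(104×126) = -72/√13104 ≈ -72/114.4727 ≈ -0.6290

r ≈ -0.6290


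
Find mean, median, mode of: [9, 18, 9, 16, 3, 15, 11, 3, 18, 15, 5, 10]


Sorted: [3, 3, 5, 9, 9, 10, 11, 15, 15, 16, 18, 18]
Mean = 132/12 = 11
Median = 21/2
Freq: {9: 2, 18: 2, 16: 1, 3: 2, 15: 2, 11: 1, 5: 1, 10: 1}
Mode: [3, 9, 15, 18]

Mean=11, Median=21/2, Mode=[3, 9, 15, 18]


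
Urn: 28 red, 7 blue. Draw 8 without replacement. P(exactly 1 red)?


Hypergeometric: C(28,1)×C(7,7)/C(35,8)
= 28×1/23535820 = 1/840565

P(X=1) = 1/840565 ≈ 0.00%


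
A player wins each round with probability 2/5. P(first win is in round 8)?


Geometric: P(X=8) = (1-p)^(k-1)×p = (3/5)^7×2/5 = 4374/390625

P(X=8) = 4374/390625 ≈ 1.12%


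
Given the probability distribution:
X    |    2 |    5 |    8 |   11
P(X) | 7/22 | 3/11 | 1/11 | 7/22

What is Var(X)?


E[X] = 137/22
E[X²] = 1153/22
Var(X) = E[X²] - (E[X])² = 1153/22 - 18769/484 = 6597/484

Var(X) = 6597/484 ≈ 13.6302


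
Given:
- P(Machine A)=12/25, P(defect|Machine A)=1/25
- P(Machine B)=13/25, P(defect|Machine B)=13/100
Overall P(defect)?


P(B) = Σ P(B|Aᵢ)×P(Aᵢ)
  1/25×12/25 = 12/625
  13/100×13/25 = 169/2500
Sum = 217/2500

P(defect) = 217/2500 ≈ 8.68%


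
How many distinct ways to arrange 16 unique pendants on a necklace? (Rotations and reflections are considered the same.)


Free circular arrangements: rotations and reflections both identified.
(n-1)!/2 = 15!/2 = 1307674368000/2 = 653837184000

653837184000


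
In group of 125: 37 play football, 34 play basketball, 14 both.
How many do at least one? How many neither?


|A∪B| = 37+34-14 = 57
Neither = 125-57 = 68

At least one: 57; Neither: 68


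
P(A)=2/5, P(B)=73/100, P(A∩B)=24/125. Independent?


P(A)×P(B) = 73/250
P(A∩B) = 24/125
Not equal → NOT independent

No, not independent


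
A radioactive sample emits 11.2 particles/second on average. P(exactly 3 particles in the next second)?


Poisson(λ=11.2): P(X=3) = e^(-λ)×λ^k/k!
= e^(-11.2) × 11.2^3 / 3!
≈ 1.367419607e-05 × 1404.928 / 6 ≈ 0.003202

P(X=3) ≈ 0.003202 ≈ 0.32%


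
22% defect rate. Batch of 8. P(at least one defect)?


P(all good) = (39/50)^8 = 5352009260481/39062500000000
P(≥1 defect) = 33710490739519/39062500000000

P = 33710490739519/39062500000000 ≈ 86.30%


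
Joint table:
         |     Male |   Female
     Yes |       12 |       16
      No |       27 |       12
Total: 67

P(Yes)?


P(Yes) = (12+16)/67 = 28/67

P(Yes) = 28/67 ≈ 41.79%


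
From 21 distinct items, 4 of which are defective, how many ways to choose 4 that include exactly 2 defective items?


Choose 2 of the 4 defective items and 2 of the other 17 items:
C(4,2)×C(17,2) = 6×136 = 816

816


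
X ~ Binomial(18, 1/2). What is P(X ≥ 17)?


P(X ≥ 17) = Σ P(X=i) for i=17..18
P(X=17) = 9/131072
P(X=18) = 1/262144
Sum = 19/262144

P(X ≥ 17) = 19/262144 ≈ 0.01%


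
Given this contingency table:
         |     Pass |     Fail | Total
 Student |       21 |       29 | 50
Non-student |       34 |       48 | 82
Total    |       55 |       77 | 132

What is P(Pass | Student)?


P(Pass | Student) = 21/(21+29) = 21/50

P(Pass|Student) = 21/50 ≈ 42.00%


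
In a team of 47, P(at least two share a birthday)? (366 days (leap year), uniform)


P(all different) = Π(366-i)/366 for i=0..46
= 0.045628
P(match) = 1 - 0.045628 = 0.954372

P ≈ 0.9544 ≈ 95.44%


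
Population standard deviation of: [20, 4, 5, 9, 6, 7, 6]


Mean = 57/7
  (20-57/7)²=6889/49
  (4-57/7)²=841/49
  (5-57/7)²=484/49
  (9-57/7)²=36/49
  (6-57/7)²=225/49
  (7-57/7)²=64/49
  (6-57/7)²=225/49
Σ(x-μ)² = 1252/7
σ² = (1252/7)/7 = 1252/49

σ = √(1252/49) ≈ 5.0548


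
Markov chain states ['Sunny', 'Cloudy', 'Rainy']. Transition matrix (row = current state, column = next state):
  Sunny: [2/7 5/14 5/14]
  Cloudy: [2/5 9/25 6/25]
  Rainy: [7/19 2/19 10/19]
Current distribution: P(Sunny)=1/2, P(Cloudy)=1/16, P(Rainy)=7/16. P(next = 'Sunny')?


P(next=Sunny) = Σᵢ P(now=i)×P(i→Sunny)
= 1/2×2/7 + 1/16×2/5 + 7/16×7/19
= 1/7 + 1/40 + 49/304 = 3501/10640

P = 3501/10640 ≈ 0.3290


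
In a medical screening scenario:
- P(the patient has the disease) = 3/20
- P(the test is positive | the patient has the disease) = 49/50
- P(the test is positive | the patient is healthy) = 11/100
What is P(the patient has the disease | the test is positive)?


Using Bayes' theorem:
P(A|B) = P(B|A)·P(A) / P(B)

P(the test is positive) = 49/50 × 3/20 + 11/100 × 17/20
= 147/1000 + 187/2000 = 481/2000

P(the patient has the disease|the test is positive) = (147/1000) / (481/2000) = 294/481

P(the patient has the disease|the test is positive) = 294/481 ≈ 61.12%


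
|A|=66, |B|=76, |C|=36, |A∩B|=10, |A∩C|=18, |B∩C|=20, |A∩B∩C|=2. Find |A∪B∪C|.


|A∪B∪C| = 66+76+36-10-18-20+2 = 132

|A∪B∪C| = 132


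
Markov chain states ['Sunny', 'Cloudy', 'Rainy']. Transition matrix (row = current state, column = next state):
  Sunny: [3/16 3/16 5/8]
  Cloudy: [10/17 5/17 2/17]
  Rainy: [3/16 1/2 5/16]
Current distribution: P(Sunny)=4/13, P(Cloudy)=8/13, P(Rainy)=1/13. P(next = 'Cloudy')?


P(next=Cloudy) = Σᵢ P(now=i)×P(i→Cloudy)
= 4/13×3/16 + 8/13×5/17 + 1/13×1/2
= 3/52 + 40/221 + 1/26 = 245/884

P = 245/884 ≈ 0.2771


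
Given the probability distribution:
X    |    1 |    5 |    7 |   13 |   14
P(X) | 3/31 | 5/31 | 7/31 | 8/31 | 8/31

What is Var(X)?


E[X] = 293/31
E[X²] = 3391/31
Var(X) = E[X²] - (E[X])² = 3391/31 - 85849/961 = 19272/961

Var(X) = 19272/961 ≈ 20.0541


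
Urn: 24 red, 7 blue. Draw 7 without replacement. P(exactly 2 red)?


Hypergeometric: C(24,2)×C(7,5)/C(31,7)
= 276×21/2629575 = 644/292175

P(X=2) = 644/292175 ≈ 0.22%


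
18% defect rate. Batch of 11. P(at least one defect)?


P(all good) = (41/50)^11 = 550329031716248441/4882812500000000000
P(≥1 defect) = 4332483468283751559/4882812500000000000

P = 4332483468283751559/4882812500000000000 ≈ 88.73%


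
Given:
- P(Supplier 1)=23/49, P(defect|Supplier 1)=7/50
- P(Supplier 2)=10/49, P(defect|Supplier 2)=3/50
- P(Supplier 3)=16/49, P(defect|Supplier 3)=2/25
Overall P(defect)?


P(B) = Σ P(B|Aᵢ)×P(Aᵢ)
  7/50×23/49 = 23/350
  3/50×10/49 = 3/245
  2/25×16/49 = 32/1225
Sum = 51/490

P(defect) = 51/490 ≈ 10.41%


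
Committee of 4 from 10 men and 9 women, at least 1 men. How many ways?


Count by #men:
  1M,3W: C(10,1)×C(9,3)=840
  2M,2W: C(10,2)×C(9,2)=1620
  3M,1W: C(10,3)×C(9,1)=1080
  4M,0W: C(10,4)×C(9,0)=210
Total = 3750

3750


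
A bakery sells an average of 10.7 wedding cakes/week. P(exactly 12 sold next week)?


Poisson(λ=10.7): P(X=12) = e^(-λ)×λ^k/k!
= e^(-10.7) × 10.7^12 / 12!
≈ 2.254493791e-05 × 2.25219158896e+12 / 479001600 ≈ 0.106003

P(X=12) ≈ 0.106003 ≈ 10.60%


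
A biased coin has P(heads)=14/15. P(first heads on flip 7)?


Geometric: P(X=7) = (1-p)^(k-1)×p = (1/15)^6×14/15 = 14/170859375

P(X=7) = 14/170859375 ≈ 0.00%


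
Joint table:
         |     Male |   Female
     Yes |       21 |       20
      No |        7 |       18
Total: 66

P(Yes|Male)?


P(Yes|Male) = 21/(21+7) = 21/28 = 3/4

P = 3/4 ≈ 75.00%


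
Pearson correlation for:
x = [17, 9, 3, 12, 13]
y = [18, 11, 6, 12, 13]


n=5, Σx=54, Σy=60, Σxy=736, Σx²=692, Σy²=794
r = (5×736 - 54×60)/√((5×692 - 54²)(5×794 - 60²))
= 440/√(544×370) = 440/√201280 ≈ 440/448.6424 ≈ 0.9807

r ≈ 0.9807


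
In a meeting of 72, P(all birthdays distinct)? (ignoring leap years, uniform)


P(all different) = Π(365-i)/365 for i=0..71
= (365/365)×(364/365)×...×(294/365)
= 0.000547

P ≈ 0.0005 ≈ 0.05%


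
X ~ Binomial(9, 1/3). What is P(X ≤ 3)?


P(X ≤ 3) = Σ P(X=i) for i=0..3
P(X=0) = 512/19683
P(X=1) = 256/2187
P(X=2) = 512/2187
P(X=3) = 1792/6561
Sum = 12800/19683

P(X ≤ 3) = 12800/19683 ≈ 65.03%


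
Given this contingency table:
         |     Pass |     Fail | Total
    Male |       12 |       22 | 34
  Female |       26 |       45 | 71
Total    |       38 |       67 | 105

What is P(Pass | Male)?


P(Pass | Male) = 12/(12+22) = 12/34 = 6/17

P(Pass|Male) = 6/17 ≈ 35.29%


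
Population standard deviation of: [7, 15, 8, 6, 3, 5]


Mean = 44/6 = 22/3
  (7-22/3)²=1/9
  (15-22/3)²=529/9
  (8-22/3)²=4/9
  (6-22/3)²=16/9
  (3-22/3)²=169/9
  (5-22/3)²=49/9
Σ(x-μ)² = 256/3
σ² = (256/3)/6 = 128/9

σ = √(128/9) ≈ 3.7712


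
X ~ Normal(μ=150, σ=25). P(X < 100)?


z = (100-150)/25 = -2.0
P(Z < -2.0) = 0.0228

P(X < 100) ≈ 0.0228


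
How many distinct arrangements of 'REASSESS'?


Letters: 8, freq: {'R': 1, 'E': 2, 'A': 1, 'S': 4}
8!/(1!×2!×1!×4!) = 40320/48 = 840

840


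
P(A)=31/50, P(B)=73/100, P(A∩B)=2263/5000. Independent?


P(A)×P(B) = 2263/5000
P(A∩B) = 2263/5000
Equal ✓ → Independent

Yes, independent


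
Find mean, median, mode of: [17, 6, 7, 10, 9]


Sorted: [6, 7, 9, 10, 17]
Mean = 49/5
Median = 9
Freq: {17: 1, 6: 1, 7: 1, 10: 1, 9: 1}
Mode: No mode

Mean=49/5, Median=9, Mode=No mode


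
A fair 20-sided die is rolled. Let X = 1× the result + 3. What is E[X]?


E[die] = (1+20)/2 = 21/2
E[X] = 1×21/2 + 3 = 27/2

E[X] = 27/2


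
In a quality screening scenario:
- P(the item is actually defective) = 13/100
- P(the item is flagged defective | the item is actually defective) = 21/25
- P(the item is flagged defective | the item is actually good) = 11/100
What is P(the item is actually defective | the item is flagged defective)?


Using Bayes' theorem:
P(A|B) = P(B|A)·P(A) / P(B)

P(the item is flagged defective) = 21/25 × 13/100 + 11/100 × 87/100
= 273/2500 + 957/10000 = 2049/10000

P(the item is actually defective|the item is flagged defective) = (273/2500) / (2049/10000) = 364/683

P(the item is actually defective|the item is flagged defective) = 364/683 ≈ 53.29%


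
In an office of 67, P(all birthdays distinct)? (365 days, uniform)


P(all different) = Π(365-i)/365 for i=0..66
= (365/365)×(364/365)×...×(299/365)
= 0.001560

P ≈ 0.0016 ≈ 0.16%


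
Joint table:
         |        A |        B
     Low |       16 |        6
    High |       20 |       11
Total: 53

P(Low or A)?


P(Low∨A) = P(Low) + P(A) - P(Low∧A)
= (22 + 36 - 16)/53 = 42/53

P = 42/53 ≈ 79.25%


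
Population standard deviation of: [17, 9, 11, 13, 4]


Mean = 54/5
  (17-54/5)²=961/25
  (9-54/5)²=81/25
  (11-54/5)²=1/25
  (13-54/5)²=121/25
  (4-54/5)²=1156/25
Σ(x-μ)² = 464/5
σ² = (464/5)/5 = 464/25

σ = √(464/25) ≈ 4.3081


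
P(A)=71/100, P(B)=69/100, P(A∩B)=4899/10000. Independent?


P(A)×P(B) = 4899/10000
P(A∩B) = 4899/10000
Equal ✓ → Independent

Yes, independent


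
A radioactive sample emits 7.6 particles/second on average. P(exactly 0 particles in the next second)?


Poisson(λ=7.6): P(X=0) = e^(-λ)×λ^k/k!
= e^(-7.6) × 7.6^0 / 0!
≈ 0.0005004514334 × 1 / 1 ≈ 0.000500

P(X=0) ≈ 0.000500 ≈ 0.05%


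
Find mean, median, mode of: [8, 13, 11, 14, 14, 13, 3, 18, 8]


Sorted: [3, 8, 8, 11, 13, 13, 14, 14, 18]
Mean = 102/9 = 34/3
Median = 13
Freq: {8: 2, 13: 2, 11: 1, 14: 2, 3: 1, 18: 1}
Mode: [8, 13, 14]

Mean=34/3, Median=13, Mode=[8, 13, 14]


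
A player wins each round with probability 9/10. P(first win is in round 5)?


Geometric: P(X=5) = (1-p)^(k-1)×p = (1/10)^4×9/10 = 9/100000

P(X=5) = 9/100000 ≈ 0.01%


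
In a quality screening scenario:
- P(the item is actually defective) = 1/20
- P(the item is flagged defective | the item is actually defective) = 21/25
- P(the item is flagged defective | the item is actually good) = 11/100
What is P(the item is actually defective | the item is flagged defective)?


Using Bayes' theorem:
P(A|B) = P(B|A)·P(A) / P(B)

P(the item is flagged defective) = 21/25 × 1/20 + 11/100 × 19/20
= 21/500 + 209/2000 = 293/2000

P(the item is actually defective|the item is flagged defective) = (21/500) / (293/2000) = 84/293

P(the item is actually defective|the item is flagged defective) = 84/293 ≈ 28.67%
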